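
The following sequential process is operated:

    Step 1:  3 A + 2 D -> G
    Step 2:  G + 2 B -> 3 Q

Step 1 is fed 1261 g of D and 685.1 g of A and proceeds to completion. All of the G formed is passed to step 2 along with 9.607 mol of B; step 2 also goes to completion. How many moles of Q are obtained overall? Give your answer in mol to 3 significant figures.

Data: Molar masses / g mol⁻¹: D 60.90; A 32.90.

Step 1:
n(D) = 1261 / 60.90 = 20.71 mol
n(A) = 685.1 / 32.90 = 20.82 mol
n/ν for D = 20.71/2 = 10.36
n/ν for A = 20.82/3 = 6.940
Smallest n/ν is A → limiting reagent.
n(G) produced = (1/3) × 20.82 = 6.940 mol
Step 2:
n(G) available = 6.940 mol
n(B) = 9.607 mol
n/ν for G = 6.940/1 = 6.940
n/ν for B = 9.607/2 = 4.804
Smallest n/ν is B → limiting reagent.
n(Q) = (3/2) × 9.607 = 14.41 mol

14.4 mol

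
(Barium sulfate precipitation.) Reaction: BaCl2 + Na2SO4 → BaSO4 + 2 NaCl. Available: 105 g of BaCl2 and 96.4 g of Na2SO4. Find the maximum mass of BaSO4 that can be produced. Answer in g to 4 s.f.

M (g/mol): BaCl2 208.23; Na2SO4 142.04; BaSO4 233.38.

n(BaCl2) = 105.0 / 208.23 = 0.5043 mol
n(Na2SO4) = 96.40 / 142.04 = 0.6787 mol
n/ν for BaCl2 = 0.5043/1 = 0.5043
n/ν for Na2SO4 = 0.6787/1 = 0.6787
Smallest n/ν is BaCl2 → limiting reagent.
n(BaSO4) = (1/1) × 0.5043 = 0.5043 mol
mass = 0.5043 × 233.38 = 117.7 g

117.7 g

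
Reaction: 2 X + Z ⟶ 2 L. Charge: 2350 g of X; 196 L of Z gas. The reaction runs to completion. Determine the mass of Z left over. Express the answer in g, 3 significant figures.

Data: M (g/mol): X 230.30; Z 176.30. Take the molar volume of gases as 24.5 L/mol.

n(X) = 2350 / 230.30 = 10.20 mol
n(Z) = 196.0 / 24.5 = 8.000 mol
n/ν → X: 5.100, Z: 8.000; X is limiting.
Z consumed = (1/2) × 10.20 = 5.100 mol
Z remaining = 8.000 − 5.100 = 2.900 mol
mass = 2.900 × 176.30 = 511.3 g

511 g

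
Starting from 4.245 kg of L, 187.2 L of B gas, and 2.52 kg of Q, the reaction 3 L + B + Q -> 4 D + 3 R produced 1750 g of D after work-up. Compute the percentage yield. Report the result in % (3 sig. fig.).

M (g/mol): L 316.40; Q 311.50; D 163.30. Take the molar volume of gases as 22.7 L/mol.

n(L) = 4.245×1000 / 316.40 = 13.42 mol
n(B) = 187.2 / 22.7 = 8.247 mol
n(Q) = 2.520×1000 / 311.50 = 8.090 mol
n/ν → L: 4.473, B: 8.247, Q: 8.090; L is limiting.
theoretical n(D) = (4/3) × 13.42 = 17.89 mol → 2921 g
% yield = 1750 / 2921 × 100 = 59.91 %

59.9 %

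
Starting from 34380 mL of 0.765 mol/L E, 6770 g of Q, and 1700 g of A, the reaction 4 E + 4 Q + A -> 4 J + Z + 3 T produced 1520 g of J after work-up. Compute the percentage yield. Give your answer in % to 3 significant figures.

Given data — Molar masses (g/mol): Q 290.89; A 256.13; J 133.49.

48.9 %

n(E) = 0.765 × 34380/1000 = 26.30 mol
n(Q) = 6770 / 290.89 = 23.27 mol
n(A) = 1700 / 256.13 = 6.637 mol
n/ν for E = 26.30/4 = 6.575
n/ν for Q = 23.27/4 = 5.818
n/ν for A = 6.637/1 = 6.637
Smallest n/ν is Q → limiting reagent.
theoretical n(J) = (4/4) × 23.27 = 23.27 mol → 3106 g
% yield = 1520 / 3106 × 100 = 48.94 %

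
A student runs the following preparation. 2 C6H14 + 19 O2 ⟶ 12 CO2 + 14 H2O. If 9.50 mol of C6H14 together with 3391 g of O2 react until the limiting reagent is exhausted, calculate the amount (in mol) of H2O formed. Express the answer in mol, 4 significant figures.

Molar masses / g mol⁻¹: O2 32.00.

66.50 mol

n(C6H14) = 9.500 mol
n(O2) = 3391 / 32.00 = 106.0 mol
n/ν for C6H14 = 9.500/2 = 4.750
n/ν for O2 = 106.0/19 = 5.579
Smallest n/ν is C6H14 → limiting reagent.
n(H2O) = (14/2) × 9.500 = 66.50 mol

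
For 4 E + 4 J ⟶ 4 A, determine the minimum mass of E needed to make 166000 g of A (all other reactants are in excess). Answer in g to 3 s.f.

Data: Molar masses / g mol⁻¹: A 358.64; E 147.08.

68100 g

n(A) = 166000 / 358.64 = 462.9 mol
n(E) = (4/4) × 462.9 = 462.9 mol
mass = 462.9 × 147.08 = 68080 g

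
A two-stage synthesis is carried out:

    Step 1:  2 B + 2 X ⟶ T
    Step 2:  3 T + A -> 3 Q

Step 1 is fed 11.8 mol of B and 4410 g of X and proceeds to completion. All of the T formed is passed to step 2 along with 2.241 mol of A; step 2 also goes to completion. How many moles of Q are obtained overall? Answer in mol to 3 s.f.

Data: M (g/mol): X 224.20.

5.90 mol

Step 1:
n(B) = 11.80 mol
n(X) = 4410 / 224.20 = 19.67 mol
n/ν → B: 5.900, X: 9.835; B is limiting.
n(T) produced = (1/2) × 11.80 = 5.900 mol
Step 2:
n(T) available = 5.900 mol
n(A) = 2.241 mol
n/ν → T: 1.967, A: 2.241; T is limiting.
n(Q) = (3/3) × 5.900 = 5.900 mol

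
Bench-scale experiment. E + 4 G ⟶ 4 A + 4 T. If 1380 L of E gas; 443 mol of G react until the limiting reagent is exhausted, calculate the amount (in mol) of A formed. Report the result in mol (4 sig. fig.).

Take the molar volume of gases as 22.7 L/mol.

243.2 mol

n(E) = 1380 / 22.7 = 60.79 mol
n(G) = 443.0 mol
n/ν → E: 60.79, G: 110.8; E is limiting.
n(A) = (4/1) × 60.79 = 243.2 mol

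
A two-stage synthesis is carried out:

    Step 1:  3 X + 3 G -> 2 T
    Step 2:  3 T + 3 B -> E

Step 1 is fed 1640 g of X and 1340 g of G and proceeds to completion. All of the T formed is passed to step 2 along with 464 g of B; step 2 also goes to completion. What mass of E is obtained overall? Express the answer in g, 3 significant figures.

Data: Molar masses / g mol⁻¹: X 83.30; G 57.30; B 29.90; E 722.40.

3160 g

Step 1:
n(X) = 1640 / 83.30 = 19.69 mol
n(G) = 1340 / 57.30 = 23.39 mol
n/ν → X: 6.563, G: 7.797; X is limiting.
n(T) produced = (2/3) × 19.69 = 13.13 mol
Step 2:
n(T) available = 13.13 mol
n(B) = 464.0 / 29.90 = 15.52 mol
n/ν → T: 4.377, B: 5.173; T is limiting.
n(E) = (1/3) × 13.13 = 4.377 mol
mass = 4.377 × 722.40 = 3162 g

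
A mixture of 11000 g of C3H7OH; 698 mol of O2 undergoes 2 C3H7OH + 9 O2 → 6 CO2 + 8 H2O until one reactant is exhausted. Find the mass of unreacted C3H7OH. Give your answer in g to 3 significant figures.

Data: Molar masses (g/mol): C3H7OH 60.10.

n(C3H7OH) = 11000 / 60.10 = 183.0 mol
n(O2) = 698.0 mol
n/ν → C3H7OH: 91.50, O2: 77.56; O2 is limiting.
C3H7OH consumed = (2/9) × 698.0 = 155.1 mol
C3H7OH remaining = 183.0 − 155.1 = 27.90 mol
mass = 27.90 × 60.10 = 1677 g

1680 g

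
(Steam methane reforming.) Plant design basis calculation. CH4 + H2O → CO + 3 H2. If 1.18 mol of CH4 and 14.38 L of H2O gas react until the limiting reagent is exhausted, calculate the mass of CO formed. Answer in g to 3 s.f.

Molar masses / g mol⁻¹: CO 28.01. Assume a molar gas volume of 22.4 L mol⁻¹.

n(CH4) = 1.180 mol
n(H2O) = 14.38 / 22.4 = 0.6420 mol
n/ν → CH4: 1.180, H2O: 0.6420; H2O is limiting.
n(CO) = (1/1) × 0.6420 = 0.6420 mol
mass = 0.6420 × 28.01 = 17.98 g

18.0 g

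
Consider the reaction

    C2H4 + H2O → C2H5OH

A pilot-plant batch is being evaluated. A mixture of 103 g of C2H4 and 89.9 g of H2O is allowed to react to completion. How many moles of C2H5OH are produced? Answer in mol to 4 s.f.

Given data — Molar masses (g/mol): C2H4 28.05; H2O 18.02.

n(C2H4) = 103.0 / 28.05 = 3.672 mol
n(H2O) = 89.90 / 18.02 = 4.989 mol
n/ν for C2H4 = 3.672/1 = 3.672
n/ν for H2O = 4.989/1 = 4.989
Smallest n/ν is C2H4 → limiting reagent.
n(C2H5OH) = (1/1) × 3.672 = 3.672 mol

3.672 mol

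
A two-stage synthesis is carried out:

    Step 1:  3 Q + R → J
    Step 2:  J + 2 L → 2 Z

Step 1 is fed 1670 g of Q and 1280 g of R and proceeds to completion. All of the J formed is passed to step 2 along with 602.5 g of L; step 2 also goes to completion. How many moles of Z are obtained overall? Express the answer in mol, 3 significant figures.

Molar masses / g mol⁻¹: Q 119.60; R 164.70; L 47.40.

Step 1:
n(Q) = 1670 / 119.60 = 13.96 mol
n(R) = 1280 / 164.70 = 7.772 mol
n/ν → Q: 4.653, R: 7.772; Q is limiting.
n(J) produced = (1/3) × 13.96 = 4.653 mol
Step 2:
n(J) available = 4.653 mol
n(L) = 602.5 / 47.40 = 12.71 mol
n/ν → J: 4.653, L: 6.355; J is limiting.
n(Z) = (2/1) × 4.653 = 9.306 mol

9.31 mol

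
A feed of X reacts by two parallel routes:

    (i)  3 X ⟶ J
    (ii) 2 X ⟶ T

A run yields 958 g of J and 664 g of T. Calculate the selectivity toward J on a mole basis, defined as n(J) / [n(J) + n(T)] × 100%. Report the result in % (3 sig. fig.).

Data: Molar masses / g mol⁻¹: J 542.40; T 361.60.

49.0 %

n(J) = 958 / 542.40 = 1.766 mol
n(T) = 664 / 361.60 = 1.836 mol
selectivity = 1.766/(1.766+1.836) × 100 = 49.03 %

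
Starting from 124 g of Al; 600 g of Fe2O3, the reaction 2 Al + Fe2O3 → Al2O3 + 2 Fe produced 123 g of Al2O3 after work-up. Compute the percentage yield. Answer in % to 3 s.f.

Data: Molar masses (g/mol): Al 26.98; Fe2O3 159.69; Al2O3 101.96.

52.5 %

n(Al) = 124.0 / 26.98 = 4.596 mol
n(Fe2O3) = 600.0 / 159.69 = 3.757 mol
n/ν → Al: 2.298, Fe2O3: 3.757; Al is limiting.
theoretical n(Al2O3) = (1/2) × 4.596 = 2.298 mol → 234.3 g
% yield = 123 / 234.3 × 100 = 52.50 %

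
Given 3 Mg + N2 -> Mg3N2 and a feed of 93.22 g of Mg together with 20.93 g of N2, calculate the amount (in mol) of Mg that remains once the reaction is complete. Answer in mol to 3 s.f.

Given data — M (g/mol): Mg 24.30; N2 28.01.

n(Mg) = 93.22 / 24.30 = 3.836 mol
n(N2) = 20.93 / 28.01 = 0.7472 mol
n/ν → Mg: 1.279, N2: 0.7472; N2 is limiting.
Mg consumed = (3/1) × 0.7472 = 2.242 mol
Mg remaining = 3.836 − 2.242 = 1.594 mol

1.59 mol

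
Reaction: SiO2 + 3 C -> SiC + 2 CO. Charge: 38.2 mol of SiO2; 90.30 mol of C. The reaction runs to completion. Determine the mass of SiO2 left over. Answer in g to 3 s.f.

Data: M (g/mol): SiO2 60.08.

n(SiO2) = 38.20 mol
n(C) = 90.30 mol
n/ν for SiO2 = 38.20/1 = 38.20
n/ν for C = 90.30/3 = 30.10
Smallest n/ν is C → limiting reagent.
SiO2 consumed = (1/3) × 90.30 = 30.10 mol
SiO2 remaining = 38.20 − 30.10 = 8.100 mol
mass = 8.100 × 60.08 = 486.6 g

487 g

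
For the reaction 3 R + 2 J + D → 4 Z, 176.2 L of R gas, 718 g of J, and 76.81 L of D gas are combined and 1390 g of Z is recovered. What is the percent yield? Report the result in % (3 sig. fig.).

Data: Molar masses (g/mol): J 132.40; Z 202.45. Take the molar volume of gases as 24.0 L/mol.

70.1 %

n(R) = 176.2 / 24.0 = 7.342 mol
n(J) = 718.0 / 132.40 = 5.423 mol
n(D) = 76.81 / 24.0 = 3.200 mol
n/ν → R: 2.447, J: 2.712, D: 3.200; R is limiting.
theoretical n(Z) = (4/3) × 7.342 = 9.789 mol → 1982 g
% yield = 1390 / 1982 × 100 = 70.13 %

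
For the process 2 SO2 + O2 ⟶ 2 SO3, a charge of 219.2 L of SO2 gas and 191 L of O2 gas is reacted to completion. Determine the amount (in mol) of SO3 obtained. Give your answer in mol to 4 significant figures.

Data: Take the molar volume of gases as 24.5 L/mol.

8.947 mol

n(SO2) = 219.2 / 24.5 = 8.947 mol
n(O2) = 191.0 / 24.5 = 7.796 mol
n/ν for SO2 = 8.947/2 = 4.474
n/ν for O2 = 7.796/1 = 7.796
Smallest n/ν is SO2 → limiting reagent.
n(SO3) = (2/2) × 8.947 = 8.947 mol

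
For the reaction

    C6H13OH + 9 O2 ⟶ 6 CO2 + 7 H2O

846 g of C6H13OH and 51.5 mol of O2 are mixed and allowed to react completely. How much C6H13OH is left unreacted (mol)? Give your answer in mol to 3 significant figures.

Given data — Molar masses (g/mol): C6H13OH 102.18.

n(C6H13OH) = 846.0 / 102.18 = 8.280 mol
n(O2) = 51.50 mol
n/ν → C6H13OH: 8.280, O2: 5.722; O2 is limiting.
C6H13OH consumed = (1/9) × 51.50 = 5.722 mol
C6H13OH remaining = 8.280 − 5.722 = 2.558 mol

2.56 mol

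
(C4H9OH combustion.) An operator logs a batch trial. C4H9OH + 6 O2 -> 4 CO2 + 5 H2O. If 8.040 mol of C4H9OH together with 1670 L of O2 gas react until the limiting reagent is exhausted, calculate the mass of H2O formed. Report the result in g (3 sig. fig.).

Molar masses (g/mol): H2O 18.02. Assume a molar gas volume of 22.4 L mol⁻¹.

n(C4H9OH) = 8.040 mol
n(O2) = 1670 / 22.4 = 74.55 mol
n/ν for C4H9OH = 8.040/1 = 8.040
n/ν for O2 = 74.55/6 = 12.43
Smallest n/ν is C4H9OH → limiting reagent.
n(H2O) = (5/1) × 8.040 = 40.20 mol
mass = 40.20 × 18.02 = 724.4 g

724 g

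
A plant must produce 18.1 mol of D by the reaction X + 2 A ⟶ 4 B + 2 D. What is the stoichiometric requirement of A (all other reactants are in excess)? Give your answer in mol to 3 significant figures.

18.1 mol

n(D) = 18.10 mol
n(A) = (2/2) × 18.10 = 18.10 mol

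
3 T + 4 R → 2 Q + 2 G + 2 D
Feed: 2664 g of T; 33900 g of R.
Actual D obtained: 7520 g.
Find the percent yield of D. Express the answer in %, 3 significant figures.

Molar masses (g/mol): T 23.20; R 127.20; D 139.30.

70.5 %

n(T) = 2664 / 23.20 = 114.8 mol
n(R) = 33900 / 127.20 = 266.5 mol
n/ν → T: 38.27, R: 66.63; T is limiting.
theoretical n(D) = (2/3) × 114.8 = 76.53 mol → 10660 g
% yield = 7520 / 10660 × 100 = 70.54 %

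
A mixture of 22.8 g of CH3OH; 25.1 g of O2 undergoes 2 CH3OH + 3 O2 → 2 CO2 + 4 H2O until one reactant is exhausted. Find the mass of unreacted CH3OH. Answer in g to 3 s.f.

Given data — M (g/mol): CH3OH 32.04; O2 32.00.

6.05 g

n(CH3OH) = 22.80 / 32.04 = 0.7116 mol
n(O2) = 25.10 / 32.00 = 0.7844 mol
n/ν for CH3OH = 0.7116/2 = 0.3558
n/ν for O2 = 0.7844/3 = 0.2615
Smallest n/ν is O2 → limiting reagent.
CH3OH consumed = (2/3) × 0.7844 = 0.5229 mol
CH3OH remaining = 0.7116 − 0.5229 = 0.1887 mol
mass = 0.1887 × 32.04 = 6.046 g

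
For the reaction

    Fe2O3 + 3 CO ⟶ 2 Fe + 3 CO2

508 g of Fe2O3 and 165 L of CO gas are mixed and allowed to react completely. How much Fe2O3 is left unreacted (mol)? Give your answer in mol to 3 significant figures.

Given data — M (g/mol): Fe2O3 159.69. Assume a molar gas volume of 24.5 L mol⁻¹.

0.936 mol

n(Fe2O3) = 508.0 / 159.69 = 3.181 mol
n(CO) = 165.0 / 24.5 = 6.735 mol
n/ν → Fe2O3: 3.181, CO: 2.245; CO is limiting.
Fe2O3 consumed = (1/3) × 6.735 = 2.245 mol
Fe2O3 remaining = 3.181 − 2.245 = 0.9360 mol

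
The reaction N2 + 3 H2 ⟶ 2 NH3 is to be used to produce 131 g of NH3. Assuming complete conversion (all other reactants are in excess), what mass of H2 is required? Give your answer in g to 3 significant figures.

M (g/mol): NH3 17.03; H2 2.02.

23.3 g

n(NH3) = 131 / 17.03 = 7.692 mol
n(H2) = (3/2) × 7.692 = 11.54 mol
mass = 11.54 × 2.02 = 23.31 g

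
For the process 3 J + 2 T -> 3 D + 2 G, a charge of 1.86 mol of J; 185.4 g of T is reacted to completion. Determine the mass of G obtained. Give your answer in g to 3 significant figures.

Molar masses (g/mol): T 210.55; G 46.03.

40.5 g

n(J) = 1.860 mol
n(T) = 185.4 / 210.55 = 0.8806 mol
n/ν → J: 0.6200, T: 0.4403; T is limiting.
n(G) = (2/2) × 0.8806 = 0.8806 mol
mass = 0.8806 × 46.03 = 40.53 g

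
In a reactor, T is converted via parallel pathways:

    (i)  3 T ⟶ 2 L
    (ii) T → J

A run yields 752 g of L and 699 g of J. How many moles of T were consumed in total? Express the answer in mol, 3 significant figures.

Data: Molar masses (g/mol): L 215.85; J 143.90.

n(L) = 752 / 215.85 = 3.484 mol
n(J) = 699 / 143.90 = 4.858 mol
n(T) via (i) = (3/2)×3.484 = 5.226 mol
n(T) via (ii) = (1/1)×4.858 = 4.858 mol
total n(T) = 5.226 + 4.858 = 10.08 mol

10.1 mol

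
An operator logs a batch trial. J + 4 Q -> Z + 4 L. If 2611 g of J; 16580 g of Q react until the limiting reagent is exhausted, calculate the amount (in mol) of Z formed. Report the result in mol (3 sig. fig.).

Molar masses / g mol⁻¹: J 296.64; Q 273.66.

n(J) = 2611 / 296.64 = 8.802 mol
n(Q) = 16580 / 273.66 = 60.59 mol
n/ν → J: 8.802, Q: 15.15; J is limiting.
n(Z) = (1/1) × 8.802 = 8.802 mol

8.80 mol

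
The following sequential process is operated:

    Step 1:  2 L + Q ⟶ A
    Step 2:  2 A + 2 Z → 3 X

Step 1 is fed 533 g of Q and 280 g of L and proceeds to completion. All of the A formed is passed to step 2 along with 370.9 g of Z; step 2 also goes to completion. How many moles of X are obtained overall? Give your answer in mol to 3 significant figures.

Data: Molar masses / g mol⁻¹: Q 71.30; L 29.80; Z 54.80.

Step 1:
n(Q) = 533.0 / 71.30 = 7.475 mol
n(L) = 280.0 / 29.80 = 9.396 mol
n/ν for Q = 7.475/1 = 7.475
n/ν for L = 9.396/2 = 4.698
Smallest n/ν is L → limiting reagent.
n(A) produced = (1/2) × 9.396 = 4.698 mol
Step 2:
n(A) available = 4.698 mol
n(Z) = 370.9 / 54.80 = 6.768 mol
n/ν for A = 4.698/2 = 2.349
n/ν for Z = 6.768/2 = 3.384
Smallest n/ν is A → limiting reagent.
n(X) = (3/2) × 4.698 = 7.047 mol

7.05 mol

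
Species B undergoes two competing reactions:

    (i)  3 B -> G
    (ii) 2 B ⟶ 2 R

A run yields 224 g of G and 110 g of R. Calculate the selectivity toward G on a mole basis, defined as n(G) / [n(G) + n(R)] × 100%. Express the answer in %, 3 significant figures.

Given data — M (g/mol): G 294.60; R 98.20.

40.4 %

n(G) = 224 / 294.60 = 0.7604 mol
n(R) = 110 / 98.20 = 1.120 mol
selectivity = 0.7604/(0.7604+1.120) × 100 = 40.44 %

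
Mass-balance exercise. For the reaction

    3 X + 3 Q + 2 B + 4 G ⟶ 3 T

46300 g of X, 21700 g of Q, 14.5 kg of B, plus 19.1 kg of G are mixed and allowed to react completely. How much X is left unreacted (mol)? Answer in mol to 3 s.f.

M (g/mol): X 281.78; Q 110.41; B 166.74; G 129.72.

53.9 mol

n(X) = 46300 / 281.78 = 164.3 mol
n(Q) = 21700 / 110.41 = 196.5 mol
n(B) = 14.50×1000 / 166.74 = 86.96 mol
n(G) = 19.10×1000 / 129.72 = 147.2 mol
n/ν for X = 164.3/3 = 54.77
n/ν for Q = 196.5/3 = 65.50
n/ν for B = 86.96/2 = 43.48
n/ν for G = 147.2/4 = 36.80
Smallest n/ν is G → limiting reagent.
X consumed = (3/4) × 147.2 = 110.4 mol
X remaining = 164.3 − 110.4 = 53.90 mol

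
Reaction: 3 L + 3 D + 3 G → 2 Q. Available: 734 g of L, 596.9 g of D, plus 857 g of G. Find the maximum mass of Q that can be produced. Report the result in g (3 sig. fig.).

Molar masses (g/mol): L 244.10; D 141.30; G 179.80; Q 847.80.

n(L) = 734.0 / 244.10 = 3.007 mol
n(D) = 596.9 / 141.30 = 4.224 mol
n(G) = 857.0 / 179.80 = 4.766 mol
n/ν for L = 3.007/3 = 1.002
n/ν for D = 4.224/3 = 1.408
n/ν for G = 4.766/3 = 1.589
Smallest n/ν is L → limiting reagent.
n(Q) = (2/3) × 3.007 = 2.005 mol
mass = 2.005 × 847.80 = 1700 g

1700 g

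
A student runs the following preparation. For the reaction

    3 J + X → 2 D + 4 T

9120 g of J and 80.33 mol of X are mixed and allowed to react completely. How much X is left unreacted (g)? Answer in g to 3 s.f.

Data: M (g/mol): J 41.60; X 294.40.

2140 g

n(J) = 9120 / 41.60 = 219.2 mol
n(X) = 80.33 mol
n/ν → J: 73.07, X: 80.33; J is limiting.
X consumed = (1/3) × 219.2 = 73.07 mol
X remaining = 80.33 − 73.07 = 7.260 mol
mass = 7.260 × 294.40 = 2137 g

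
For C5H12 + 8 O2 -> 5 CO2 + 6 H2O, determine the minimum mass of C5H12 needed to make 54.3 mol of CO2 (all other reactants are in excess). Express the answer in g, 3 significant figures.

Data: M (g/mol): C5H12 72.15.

784 g

n(CO2) = 54.30 mol
n(C5H12) = (1/5) × 54.30 = 10.86 mol
mass = 10.86 × 72.15 = 783.5 g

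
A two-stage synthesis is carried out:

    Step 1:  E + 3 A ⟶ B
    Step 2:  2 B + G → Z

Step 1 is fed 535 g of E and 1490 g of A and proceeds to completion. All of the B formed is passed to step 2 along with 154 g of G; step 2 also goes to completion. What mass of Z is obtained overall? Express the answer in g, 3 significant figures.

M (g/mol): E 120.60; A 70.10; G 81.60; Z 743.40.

1400 g

Step 1:
n(E) = 535.0 / 120.60 = 4.436 mol
n(A) = 1490 / 70.10 = 21.26 mol
n/ν for E = 4.436/1 = 4.436
n/ν for A = 21.26/3 = 7.087
Smallest n/ν is E → limiting reagent.
n(B) produced = (1/1) × 4.436 = 4.436 mol
Step 2:
n(B) available = 4.436 mol
n(G) = 154.0 / 81.60 = 1.887 mol
n/ν for B = 4.436/2 = 2.218
n/ν for G = 1.887/1 = 1.887
Smallest n/ν is G → limiting reagent.
n(Z) = (1/1) × 1.887 = 1.887 mol
mass = 1.887 × 743.40 = 1403 g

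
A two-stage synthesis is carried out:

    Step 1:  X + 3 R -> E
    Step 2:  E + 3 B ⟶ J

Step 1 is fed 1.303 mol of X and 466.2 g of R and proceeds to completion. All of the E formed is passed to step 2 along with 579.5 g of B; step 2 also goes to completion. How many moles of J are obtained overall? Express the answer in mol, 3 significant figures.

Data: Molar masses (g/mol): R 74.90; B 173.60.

Step 1:
n(X) = 1.303 mol
n(R) = 466.2 / 74.90 = 6.224 mol
n/ν → X: 1.303, R: 2.075; X is limiting.
n(E) produced = (1/1) × 1.303 = 1.303 mol
Step 2:
n(E) available = 1.303 mol
n(B) = 579.5 / 173.60 = 3.338 mol
n/ν → E: 1.303, B: 1.113; B is limiting.
n(J) = (1/3) × 3.338 = 1.113 mol

1.11 mol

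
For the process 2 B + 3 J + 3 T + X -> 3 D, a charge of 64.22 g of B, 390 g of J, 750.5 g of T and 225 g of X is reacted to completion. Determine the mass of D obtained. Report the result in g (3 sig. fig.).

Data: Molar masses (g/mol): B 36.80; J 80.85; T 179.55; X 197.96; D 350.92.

n(B) = 64.22 / 36.80 = 1.745 mol
n(J) = 390.0 / 80.85 = 4.824 mol
n(T) = 750.5 / 179.55 = 4.180 mol
n(X) = 225.0 / 197.96 = 1.137 mol
n/ν → B: 0.8725, J: 1.608, T: 1.393, X: 1.137; B is limiting.
n(D) = (3/2) × 1.745 = 2.618 mol
mass = 2.618 × 350.92 = 918.7 g

919 g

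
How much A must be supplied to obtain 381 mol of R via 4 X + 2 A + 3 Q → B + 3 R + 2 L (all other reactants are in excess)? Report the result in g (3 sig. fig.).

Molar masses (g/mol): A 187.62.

n(R) = 381.0 mol
n(A) = (2/3) × 381.0 = 254.0 mol
mass = 254.0 × 187.62 = 47660 g

47700 g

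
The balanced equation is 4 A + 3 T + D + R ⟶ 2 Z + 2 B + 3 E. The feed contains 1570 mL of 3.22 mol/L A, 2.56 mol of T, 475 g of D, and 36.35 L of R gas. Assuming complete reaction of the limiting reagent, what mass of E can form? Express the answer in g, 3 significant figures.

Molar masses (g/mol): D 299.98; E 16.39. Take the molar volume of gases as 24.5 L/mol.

n(A) = 3.22 × 1570/1000 = 5.055 mol
n(T) = 2.560 mol
n(D) = 475.0 / 299.98 = 1.583 mol
n(R) = 36.35 / 24.5 = 1.484 mol
n/ν for A = 5.055/4 = 1.264
n/ν for T = 2.560/3 = 0.8533
n/ν for D = 1.583/1 = 1.583
n/ν for R = 1.484/1 = 1.484
Smallest n/ν is T → limiting reagent.
n(E) = (3/3) × 2.560 = 2.560 mol
mass = 2.560 × 16.39 = 41.96 g

42.0 g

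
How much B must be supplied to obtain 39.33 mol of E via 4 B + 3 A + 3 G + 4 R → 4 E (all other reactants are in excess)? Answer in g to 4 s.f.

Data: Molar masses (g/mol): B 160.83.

n(E) = 39.33 mol
n(B) = (4/4) × 39.33 = 39.33 mol
mass = 39.33 × 160.83 = 6325 g

6325 g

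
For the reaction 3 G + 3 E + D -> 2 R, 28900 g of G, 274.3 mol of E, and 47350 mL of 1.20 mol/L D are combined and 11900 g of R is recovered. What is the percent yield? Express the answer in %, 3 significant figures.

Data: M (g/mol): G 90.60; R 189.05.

55.4 %

n(G) = 28900 / 90.60 = 319.0 mol
n(E) = 274.3 mol
n(D) = 1.20 × 47350/1000 = 56.82 mol
n/ν for G = 319.0/3 = 106.3
n/ν for E = 274.3/3 = 91.43
n/ν for D = 56.82/1 = 56.82
Smallest n/ν is D → limiting reagent.
theoretical n(R) = (2/1) × 56.82 = 113.6 mol → 21480 g
% yield = 11900 / 21480 × 100 = 55.40 %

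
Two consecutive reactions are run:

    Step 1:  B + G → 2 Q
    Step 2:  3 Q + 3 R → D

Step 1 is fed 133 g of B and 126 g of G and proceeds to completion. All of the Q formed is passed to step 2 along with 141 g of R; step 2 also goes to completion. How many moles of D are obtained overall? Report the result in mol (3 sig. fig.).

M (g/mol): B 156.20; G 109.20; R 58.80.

0.568 mol

Step 1:
n(B) = 133.0 / 156.20 = 0.8515 mol
n(G) = 126.0 / 109.20 = 1.154 mol
n/ν → B: 0.8515, G: 1.154; B is limiting.
n(Q) produced = (2/1) × 0.8515 = 1.703 mol
Step 2:
n(Q) available = 1.703 mol
n(R) = 141.0 / 58.80 = 2.398 mol
n/ν → Q: 0.5677, R: 0.7993; Q is limiting.
n(D) = (1/3) × 1.703 = 0.5677 mol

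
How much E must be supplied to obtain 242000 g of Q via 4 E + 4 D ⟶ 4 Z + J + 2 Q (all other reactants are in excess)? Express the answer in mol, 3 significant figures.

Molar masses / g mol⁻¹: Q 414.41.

n(Q) = 242000 / 414.41 = 584.0 mol
n(E) = (4/2) × 584.0 = 1168 mol

1170 mol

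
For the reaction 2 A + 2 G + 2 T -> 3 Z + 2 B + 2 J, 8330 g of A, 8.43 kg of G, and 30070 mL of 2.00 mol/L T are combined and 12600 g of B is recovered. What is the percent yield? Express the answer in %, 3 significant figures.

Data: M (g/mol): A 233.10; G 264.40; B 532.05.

74.3 %

n(A) = 8330 / 233.10 = 35.74 mol
n(G) = 8.430×1000 / 264.40 = 31.88 mol
n(T) = 2.00 × 30070/1000 = 60.14 mol
n/ν for A = 35.74/2 = 17.87
n/ν for G = 31.88/2 = 15.94
n/ν for T = 60.14/2 = 30.07
Smallest n/ν is G → limiting reagent.
theoretical n(B) = (2/2) × 31.88 = 31.88 mol → 16960 g
% yield = 12600 / 16960 × 100 = 74.29 %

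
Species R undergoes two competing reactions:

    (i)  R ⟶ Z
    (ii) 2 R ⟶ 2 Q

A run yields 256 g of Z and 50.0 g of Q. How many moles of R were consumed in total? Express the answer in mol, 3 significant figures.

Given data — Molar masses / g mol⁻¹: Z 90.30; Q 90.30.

3.39 mol

n(Z) = 256 / 90.30 = 2.835 mol
n(Q) = 50.0 / 90.30 = 0.5537 mol
n(R) via (i) = (1/1)×2.835 = 2.835 mol
n(R) via (ii) = (2/2)×0.5537 = 0.5537 mol
total n(R) = 2.835 + 0.5537 = 3.389 mol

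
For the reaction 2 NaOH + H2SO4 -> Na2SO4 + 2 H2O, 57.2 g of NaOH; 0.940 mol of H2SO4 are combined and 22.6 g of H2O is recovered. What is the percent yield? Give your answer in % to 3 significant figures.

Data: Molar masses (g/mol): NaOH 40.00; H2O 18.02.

n(NaOH) = 57.20 / 40.00 = 1.430 mol
n(H2SO4) = 0.9400 mol
n/ν for NaOH = 1.430/2 = 0.7150
n/ν for H2SO4 = 0.9400/1 = 0.9400
Smallest n/ν is NaOH → limiting reagent.
theoretical n(H2O) = (2/2) × 1.430 = 1.430 mol → 25.77 g
% yield = 22.6 / 25.77 × 100 = 87.70 %

87.7 %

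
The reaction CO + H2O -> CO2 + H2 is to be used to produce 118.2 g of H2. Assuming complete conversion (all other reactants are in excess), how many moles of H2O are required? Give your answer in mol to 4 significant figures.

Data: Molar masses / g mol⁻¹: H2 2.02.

58.51 mol

n(H2) = 118.2 / 2.02 = 58.51 mol
n(H2O) = (1/1) × 58.51 = 58.51 mol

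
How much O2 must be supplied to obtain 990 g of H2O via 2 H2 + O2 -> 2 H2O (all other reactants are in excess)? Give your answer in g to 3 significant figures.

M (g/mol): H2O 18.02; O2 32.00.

n(H2O) = 990 / 18.02 = 54.94 mol
n(O2) = (1/2) × 54.94 = 27.47 mol
mass = 27.47 × 32.00 = 879.0 g

879 g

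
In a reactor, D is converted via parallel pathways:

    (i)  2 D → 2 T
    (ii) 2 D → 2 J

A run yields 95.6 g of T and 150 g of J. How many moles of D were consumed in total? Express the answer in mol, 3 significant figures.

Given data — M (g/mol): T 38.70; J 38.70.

n(T) = 95.6 / 38.70 = 2.470 mol
n(J) = 150 / 38.70 = 3.876 mol
n(D) via (i) = (2/2)×2.470 = 2.470 mol
n(D) via (ii) = (2/2)×3.876 = 3.876 mol
total n(D) = 2.470 + 3.876 = 6.346 mol

6.35 mol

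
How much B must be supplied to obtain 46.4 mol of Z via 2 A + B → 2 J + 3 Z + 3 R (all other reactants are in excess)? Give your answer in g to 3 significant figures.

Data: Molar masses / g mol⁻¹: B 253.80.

n(Z) = 46.40 mol
n(B) = (1/3) × 46.40 = 15.47 mol
mass = 15.47 × 253.80 = 3926 g

3930 g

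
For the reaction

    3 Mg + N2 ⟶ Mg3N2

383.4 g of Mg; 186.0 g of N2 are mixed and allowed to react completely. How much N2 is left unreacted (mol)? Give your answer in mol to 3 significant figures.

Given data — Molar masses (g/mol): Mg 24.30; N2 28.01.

1.38 mol

n(Mg) = 383.4 / 24.30 = 15.78 mol
n(N2) = 186.0 / 28.01 = 6.640 mol
n/ν for Mg = 15.78/3 = 5.260
n/ν for N2 = 6.640/1 = 6.640
Smallest n/ν is Mg → limiting reagent.
N2 consumed = (1/3) × 15.78 = 5.260 mol
N2 remaining = 6.640 − 5.260 = 1.380 mol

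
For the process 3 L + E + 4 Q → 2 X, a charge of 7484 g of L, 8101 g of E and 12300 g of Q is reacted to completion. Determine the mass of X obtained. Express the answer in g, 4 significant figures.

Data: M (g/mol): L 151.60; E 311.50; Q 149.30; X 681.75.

n(L) = 7484 / 151.60 = 49.37 mol
n(E) = 8101 / 311.50 = 26.01 mol
n(Q) = 12300 / 149.30 = 82.38 mol
n/ν → L: 16.46, E: 26.01, Q: 20.60; L is limiting.
n(X) = (2/3) × 49.37 = 32.91 mol
mass = 32.91 × 681.75 = 22440 g

22440 g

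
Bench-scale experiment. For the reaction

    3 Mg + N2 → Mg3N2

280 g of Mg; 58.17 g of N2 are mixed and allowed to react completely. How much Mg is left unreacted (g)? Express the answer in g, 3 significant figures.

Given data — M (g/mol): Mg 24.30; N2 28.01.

n(Mg) = 280.0 / 24.30 = 11.52 mol
n(N2) = 58.17 / 28.01 = 2.077 mol
n/ν → Mg: 3.840, N2: 2.077; N2 is limiting.
Mg consumed = (3/1) × 2.077 = 6.231 mol
Mg remaining = 11.52 − 6.231 = 5.289 mol
mass = 5.289 × 24.30 = 128.5 g

129 g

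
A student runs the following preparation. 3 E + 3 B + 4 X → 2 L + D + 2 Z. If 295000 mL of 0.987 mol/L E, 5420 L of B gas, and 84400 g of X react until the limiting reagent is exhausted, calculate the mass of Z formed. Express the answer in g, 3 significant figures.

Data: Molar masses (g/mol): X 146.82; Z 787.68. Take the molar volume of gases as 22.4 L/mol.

n(E) = 0.987 × 295000/1000 = 291.2 mol
n(B) = 5420 / 22.4 = 242.0 mol
n(X) = 84400 / 146.82 = 574.9 mol
n/ν for E = 291.2/3 = 97.07
n/ν for B = 242.0/3 = 80.67
n/ν for X = 574.9/4 = 143.7
Smallest n/ν is B → limiting reagent.
n(Z) = (2/3) × 242.0 = 161.3 mol
mass = 161.3 × 787.68 = 127100 g

127000 g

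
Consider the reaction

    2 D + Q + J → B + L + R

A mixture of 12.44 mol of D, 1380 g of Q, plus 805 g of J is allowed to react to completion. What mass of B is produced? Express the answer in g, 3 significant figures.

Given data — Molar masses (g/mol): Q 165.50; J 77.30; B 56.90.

354 g

n(D) = 12.44 mol
n(Q) = 1380 / 165.50 = 8.338 mol
n(J) = 805.0 / 77.30 = 10.41 mol
n/ν for D = 12.44/2 = 6.220
n/ν for Q = 8.338/1 = 8.338
n/ν for J = 10.41/1 = 10.41
Smallest n/ν is D → limiting reagent.
n(B) = (1/2) × 12.44 = 6.220 mol
mass = 6.220 × 56.90 = 353.9 g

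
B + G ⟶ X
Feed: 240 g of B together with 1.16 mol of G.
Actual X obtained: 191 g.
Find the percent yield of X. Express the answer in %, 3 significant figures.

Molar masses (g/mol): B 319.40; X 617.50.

n(B) = 240.0 / 319.40 = 0.7514 mol
n(G) = 1.160 mol
n/ν for B = 0.7514/1 = 0.7514
n/ν for G = 1.160/1 = 1.160
Smallest n/ν is B → limiting reagent.
theoretical n(X) = (1/1) × 0.7514 = 0.7514 mol → 464.0 g
% yield = 191 / 464.0 × 100 = 41.16 %

41.2 %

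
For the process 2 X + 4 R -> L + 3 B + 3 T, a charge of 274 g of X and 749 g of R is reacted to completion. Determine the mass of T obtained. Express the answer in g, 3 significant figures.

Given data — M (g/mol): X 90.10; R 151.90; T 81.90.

303 g

n(X) = 274.0 / 90.10 = 3.041 mol
n(R) = 749.0 / 151.90 = 4.931 mol
n/ν for X = 3.041/2 = 1.521
n/ν for R = 4.931/4 = 1.233
Smallest n/ν is R → limiting reagent.
n(T) = (3/4) × 4.931 = 3.698 mol
mass = 3.698 × 81.90 = 302.9 g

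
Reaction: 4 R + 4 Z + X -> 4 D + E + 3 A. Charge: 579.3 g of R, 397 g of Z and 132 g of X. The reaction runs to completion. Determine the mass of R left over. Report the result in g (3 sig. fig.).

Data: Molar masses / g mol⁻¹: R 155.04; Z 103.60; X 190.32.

149 g

n(R) = 579.3 / 155.04 = 3.736 mol
n(Z) = 397.0 / 103.60 = 3.832 mol
n(X) = 132.0 / 190.32 = 0.6936 mol
n/ν → R: 0.9340, Z: 0.9580, X: 0.6936; X is limiting.
R consumed = (4/1) × 0.6936 = 2.774 mol
R remaining = 3.736 − 2.774 = 0.9620 mol
mass = 0.9620 × 155.04 = 149.1 g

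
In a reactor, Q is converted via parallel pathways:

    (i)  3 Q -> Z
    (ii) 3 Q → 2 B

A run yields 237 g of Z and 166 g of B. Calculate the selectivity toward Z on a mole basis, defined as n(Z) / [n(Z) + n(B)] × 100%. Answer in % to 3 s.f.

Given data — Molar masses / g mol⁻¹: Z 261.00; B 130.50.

n(Z) = 237 / 261.00 = 0.9080 mol
n(B) = 166 / 130.50 = 1.272 mol
selectivity = 0.9080/(0.9080+1.272) × 100 = 41.65 %

41.7 %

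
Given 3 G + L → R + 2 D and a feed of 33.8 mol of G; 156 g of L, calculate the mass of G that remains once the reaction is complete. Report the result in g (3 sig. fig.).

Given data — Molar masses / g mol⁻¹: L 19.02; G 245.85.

2260 g

n(G) = 33.80 mol
n(L) = 156.0 / 19.02 = 8.202 mol
n/ν for G = 33.80/3 = 11.27
n/ν for L = 8.202/1 = 8.202
Smallest n/ν is L → limiting reagent.
G consumed = (3/1) × 8.202 = 24.61 mol
G remaining = 33.80 − 24.61 = 9.190 mol
mass = 9.190 × 245.85 = 2259 g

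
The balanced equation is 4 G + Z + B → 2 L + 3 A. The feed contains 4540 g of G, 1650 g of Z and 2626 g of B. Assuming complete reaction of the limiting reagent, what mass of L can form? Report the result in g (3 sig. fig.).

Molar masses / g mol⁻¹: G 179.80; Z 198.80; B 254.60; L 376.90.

n(G) = 4540 / 179.80 = 25.25 mol
n(Z) = 1650 / 198.80 = 8.300 mol
n(B) = 2626 / 254.60 = 10.31 mol
n/ν → G: 6.313, Z: 8.300, B: 10.31; G is limiting.
n(L) = (2/4) × 25.25 = 12.63 mol
mass = 12.63 × 376.90 = 4760 g

4760 g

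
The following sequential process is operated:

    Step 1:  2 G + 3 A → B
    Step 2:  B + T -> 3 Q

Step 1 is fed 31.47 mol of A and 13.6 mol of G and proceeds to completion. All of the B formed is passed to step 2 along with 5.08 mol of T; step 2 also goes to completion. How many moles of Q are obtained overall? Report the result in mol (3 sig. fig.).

15.2 mol

Step 1:
n(A) = 31.47 mol
n(G) = 13.60 mol
n/ν for A = 31.47/3 = 10.49
n/ν for G = 13.60/2 = 6.800
Smallest n/ν is G → limiting reagent.
n(B) produced = (1/2) × 13.60 = 6.800 mol
Step 2:
n(B) available = 6.800 mol
n(T) = 5.080 mol
n/ν for B = 6.800/1 = 6.800
n/ν for T = 5.080/1 = 5.080
Smallest n/ν is T → limiting reagent.
n(Q) = (3/1) × 5.080 = 15.24 mol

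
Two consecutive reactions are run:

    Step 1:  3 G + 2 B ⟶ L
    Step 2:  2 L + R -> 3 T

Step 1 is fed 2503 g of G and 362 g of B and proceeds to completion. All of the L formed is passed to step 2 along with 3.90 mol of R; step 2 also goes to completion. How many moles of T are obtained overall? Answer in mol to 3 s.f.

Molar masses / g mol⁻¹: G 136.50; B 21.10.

Step 1:
n(G) = 2503 / 136.50 = 18.34 mol
n(B) = 362.0 / 21.10 = 17.16 mol
n/ν for G = 18.34/3 = 6.113
n/ν for B = 17.16/2 = 8.580
Smallest n/ν is G → limiting reagent.
n(L) produced = (1/3) × 18.34 = 6.113 mol
Step 2:
n(L) available = 6.113 mol
n(R) = 3.900 mol
n/ν for L = 6.113/2 = 3.057
n/ν for R = 3.900/1 = 3.900
Smallest n/ν is L → limiting reagent.
n(T) = (3/2) × 6.113 = 9.170 mol

9.17 mol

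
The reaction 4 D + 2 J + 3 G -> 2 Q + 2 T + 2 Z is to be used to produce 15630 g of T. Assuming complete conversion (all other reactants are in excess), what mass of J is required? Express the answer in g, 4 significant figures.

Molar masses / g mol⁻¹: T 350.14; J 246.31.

n(T) = 15630 / 350.14 = 44.64 mol
n(J) = (2/2) × 44.64 = 44.64 mol
mass = 44.64 × 246.31 = 11000 g

11000 g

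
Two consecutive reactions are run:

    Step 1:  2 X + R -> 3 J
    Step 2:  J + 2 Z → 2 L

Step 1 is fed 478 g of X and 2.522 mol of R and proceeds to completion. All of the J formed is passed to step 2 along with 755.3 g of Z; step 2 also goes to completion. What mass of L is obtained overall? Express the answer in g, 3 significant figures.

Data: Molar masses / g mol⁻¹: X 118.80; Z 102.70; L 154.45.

Step 1:
n(X) = 478.0 / 118.80 = 4.024 mol
n(R) = 2.522 mol
n/ν for X = 4.024/2 = 2.012
n/ν for R = 2.522/1 = 2.522
Smallest n/ν is X → limiting reagent.
n(J) produced = (3/2) × 4.024 = 6.036 mol
Step 2:
n(J) available = 6.036 mol
n(Z) = 755.3 / 102.70 = 7.354 mol
n/ν for J = 6.036/1 = 6.036
n/ν for Z = 7.354/2 = 3.677
Smallest n/ν is Z → limiting reagent.
n(L) = (2/2) × 7.354 = 7.354 mol
mass = 7.354 × 154.45 = 1136 g

1140 g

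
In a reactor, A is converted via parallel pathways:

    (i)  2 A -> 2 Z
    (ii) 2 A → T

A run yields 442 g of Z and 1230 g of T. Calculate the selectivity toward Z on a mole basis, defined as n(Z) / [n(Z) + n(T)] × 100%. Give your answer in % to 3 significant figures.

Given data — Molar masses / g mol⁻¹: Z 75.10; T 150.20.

41.8 %

n(Z) = 442 / 75.10 = 5.885 mol
n(T) = 1230 / 150.20 = 8.189 mol
selectivity = 5.885/(5.885+8.189) × 100 = 41.81 %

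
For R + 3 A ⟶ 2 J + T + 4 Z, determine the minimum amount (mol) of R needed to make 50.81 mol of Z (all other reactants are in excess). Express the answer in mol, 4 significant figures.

n(Z) = 50.81 mol
n(R) = (1/4) × 50.81 = 12.70 mol

12.70 mol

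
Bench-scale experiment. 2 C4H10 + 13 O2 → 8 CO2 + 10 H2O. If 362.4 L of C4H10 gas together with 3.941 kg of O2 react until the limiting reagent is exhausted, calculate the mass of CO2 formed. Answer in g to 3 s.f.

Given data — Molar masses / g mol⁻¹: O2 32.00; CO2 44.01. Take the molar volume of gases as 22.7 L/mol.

2810 g

n(C4H10) = 362.4 / 22.7 = 15.96 mol
n(O2) = 3.941×1000 / 32.00 = 123.2 mol
n/ν for C4H10 = 15.96/2 = 7.980
n/ν for O2 = 123.2/13 = 9.477
Smallest n/ν is C4H10 → limiting reagent.
n(CO2) = (8/2) × 15.96 = 63.84 mol
mass = 63.84 × 44.01 = 2810 g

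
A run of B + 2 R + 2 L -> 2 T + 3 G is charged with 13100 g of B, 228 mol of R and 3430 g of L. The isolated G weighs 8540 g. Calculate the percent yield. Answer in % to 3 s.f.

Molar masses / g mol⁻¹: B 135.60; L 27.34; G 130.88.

34.7 %

n(B) = 13100 / 135.60 = 96.61 mol
n(R) = 228.0 mol
n(L) = 3430 / 27.34 = 125.5 mol
n/ν for B = 96.61/1 = 96.61
n/ν for R = 228.0/2 = 114.0
n/ν for L = 125.5/2 = 62.75
Smallest n/ν is L → limiting reagent.
theoretical n(G) = (3/2) × 125.5 = 188.3 mol → 24640 g
% yield = 8540 / 24640 × 100 = 34.66 %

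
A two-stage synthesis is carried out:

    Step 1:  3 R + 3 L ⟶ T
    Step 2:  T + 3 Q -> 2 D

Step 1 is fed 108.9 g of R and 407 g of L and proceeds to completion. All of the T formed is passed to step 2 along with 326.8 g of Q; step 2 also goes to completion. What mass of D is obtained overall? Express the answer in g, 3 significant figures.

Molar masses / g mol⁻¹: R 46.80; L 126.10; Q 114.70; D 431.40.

669 g

Step 1:
n(R) = 108.9 / 46.80 = 2.327 mol
n(L) = 407.0 / 126.10 = 3.228 mol
n/ν for R = 2.327/3 = 0.7757
n/ν for L = 3.228/3 = 1.076
Smallest n/ν is R → limiting reagent.
n(T) produced = (1/3) × 2.327 = 0.7757 mol
Step 2:
n(T) available = 0.7757 mol
n(Q) = 326.8 / 114.70 = 2.849 mol
n/ν for T = 0.7757/1 = 0.7757
n/ν for Q = 2.849/3 = 0.9497
Smallest n/ν is T → limiting reagent.
n(D) = (2/1) × 0.7757 = 1.551 mol
mass = 1.551 × 431.40 = 669.1 g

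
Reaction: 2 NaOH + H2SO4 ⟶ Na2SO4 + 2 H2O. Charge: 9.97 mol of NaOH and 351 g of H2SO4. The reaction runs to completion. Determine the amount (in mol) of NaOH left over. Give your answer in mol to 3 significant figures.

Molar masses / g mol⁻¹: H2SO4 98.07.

2.81 mol

n(NaOH) = 9.970 mol
n(H2SO4) = 351.0 / 98.07 = 3.579 mol
n/ν for NaOH = 9.970/2 = 4.985
n/ν for H2SO4 = 3.579/1 = 3.579
Smallest n/ν is H2SO4 → limiting reagent.
NaOH consumed = (2/1) × 3.579 = 7.158 mol
NaOH remaining = 9.970 − 7.158 = 2.812 mol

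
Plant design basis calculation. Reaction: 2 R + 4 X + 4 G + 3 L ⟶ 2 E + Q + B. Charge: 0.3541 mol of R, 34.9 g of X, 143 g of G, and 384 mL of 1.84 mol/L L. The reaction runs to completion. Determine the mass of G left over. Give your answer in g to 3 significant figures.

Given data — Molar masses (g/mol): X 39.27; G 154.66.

33.5 g

n(R) = 0.3541 mol
n(X) = 34.90 / 39.27 = 0.8887 mol
n(G) = 143.0 / 154.66 = 0.9246 mol
n(L) = 1.84 × 384.0/1000 = 0.7066 mol
n/ν for R = 0.3541/2 = 0.1771
n/ν for X = 0.8887/4 = 0.2222
n/ν for G = 0.9246/4 = 0.2312
n/ν for L = 0.7066/3 = 0.2355
Smallest n/ν is R → limiting reagent.
G consumed = (4/2) × 0.3541 = 0.7082 mol
G remaining = 0.9246 − 0.7082 = 0.2164 mol
mass = 0.2164 × 154.66 = 33.47 g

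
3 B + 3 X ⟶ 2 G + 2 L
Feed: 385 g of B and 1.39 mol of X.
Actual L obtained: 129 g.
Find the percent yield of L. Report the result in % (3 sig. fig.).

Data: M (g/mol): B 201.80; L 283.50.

n(B) = 385.0 / 201.80 = 1.908 mol
n(X) = 1.390 mol
n/ν for B = 1.908/3 = 0.6360
n/ν for X = 1.390/3 = 0.4633
Smallest n/ν is X → limiting reagent.
theoretical n(L) = (2/3) × 1.390 = 0.9267 mol → 262.7 g
% yield = 129 / 262.7 × 100 = 49.11 %

49.1 %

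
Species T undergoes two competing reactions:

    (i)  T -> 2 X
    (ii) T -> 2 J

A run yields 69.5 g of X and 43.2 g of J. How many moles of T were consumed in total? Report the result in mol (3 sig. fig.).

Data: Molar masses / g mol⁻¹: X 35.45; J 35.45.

1.59 mol

n(X) = 69.5 / 35.45 = 1.961 mol
n(J) = 43.2 / 35.45 = 1.219 mol
n(T) via (i) = (1/2)×1.961 = 0.9805 mol
n(T) via (ii) = (1/2)×1.219 = 0.6095 mol
total n(T) = 0.9805 + 0.6095 = 1.590 mol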